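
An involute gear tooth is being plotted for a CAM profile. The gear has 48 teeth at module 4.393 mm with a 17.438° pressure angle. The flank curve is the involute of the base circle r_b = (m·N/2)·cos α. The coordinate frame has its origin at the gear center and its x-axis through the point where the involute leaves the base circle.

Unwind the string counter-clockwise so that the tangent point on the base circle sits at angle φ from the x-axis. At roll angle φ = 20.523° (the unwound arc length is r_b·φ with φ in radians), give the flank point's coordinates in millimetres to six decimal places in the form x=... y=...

pitch radius r_p = m·N/2 = 4.393·48/2 = 105.432000
base radius r_b = r_p·cos α = 105.432000·cos 17.438° = 100.586534
roll angle φ = 20.523° = 0.35819392 rad
x = r_b·(cos φ + φ·sin φ) = 100.586534·(0.93653153 + 0.35819392·0.35058336) = 106.833798
y = r_b·(sin φ − φ·cos φ) = 100.586534·(0.35058336 − 0.35819392·0.93653153) = 1.521216

x=106.833798 y=1.521216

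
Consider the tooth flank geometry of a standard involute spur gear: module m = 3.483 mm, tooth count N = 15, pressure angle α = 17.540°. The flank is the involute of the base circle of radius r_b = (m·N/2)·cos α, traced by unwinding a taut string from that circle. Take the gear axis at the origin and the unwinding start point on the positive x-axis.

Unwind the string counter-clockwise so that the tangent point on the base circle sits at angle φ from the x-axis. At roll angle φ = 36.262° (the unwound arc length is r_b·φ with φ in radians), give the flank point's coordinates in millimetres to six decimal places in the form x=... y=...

x=29.407916 y=2.021660

pitch radius r_p = m·N/2 = 3.483·15/2 = 26.122500
base radius r_b = r_p·cos α = 26.122500·cos 17.540° = 24.907981
roll angle φ = 36.262° = 0.63289129 rad
x = r_b·(cos φ + φ·sin φ) = 24.907981·(0.80632074 + 0.63289129·0.59147854) = 29.407916
y = r_b·(sin φ − φ·cos φ) = 24.907981·(0.59147854 − 0.63289129·0.80632074) = 2.021660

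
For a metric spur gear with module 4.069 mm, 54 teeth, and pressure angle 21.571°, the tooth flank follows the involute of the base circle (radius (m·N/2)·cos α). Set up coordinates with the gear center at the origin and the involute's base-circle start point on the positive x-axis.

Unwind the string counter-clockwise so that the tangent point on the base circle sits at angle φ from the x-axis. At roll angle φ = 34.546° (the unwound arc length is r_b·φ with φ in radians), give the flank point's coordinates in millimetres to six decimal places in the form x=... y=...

x=119.085530 y=7.196975

pitch radius r_p = m·N/2 = 4.069·54/2 = 109.863000
base radius r_b = r_p·cos α = 109.863000·cos 21.571° = 102.168491
roll angle φ = 34.546° = 0.60294144 rad
x = r_b·(cos φ + φ·sin φ) = 102.168491·(0.82367118 + 0.60294144·0.56706771) = 119.085530
y = r_b·(sin φ − φ·cos φ) = 102.168491·(0.56706771 − 0.60294144·0.82367118) = 7.196975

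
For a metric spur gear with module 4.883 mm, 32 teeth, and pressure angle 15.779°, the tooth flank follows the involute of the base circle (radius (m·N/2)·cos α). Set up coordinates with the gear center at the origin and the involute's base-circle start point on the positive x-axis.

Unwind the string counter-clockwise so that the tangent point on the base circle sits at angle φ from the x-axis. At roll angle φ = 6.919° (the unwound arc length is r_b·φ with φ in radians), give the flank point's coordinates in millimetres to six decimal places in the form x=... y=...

x=75.730159 y=0.044069

pitch radius r_p = m·N/2 = 4.883·32/2 = 78.128000
base radius r_b = r_p·cos α = 78.128000·cos 15.779° = 75.183959
roll angle φ = 6.919° = 0.12075933 rad
x = r_b·(cos φ + φ·sin φ) = 75.183959·(0.99271745 + 0.12075933·0.12046604) = 75.730159
y = r_b·(sin φ − φ·cos φ) = 75.183959·(0.12046604 − 0.12075933·0.99271745) = 0.044069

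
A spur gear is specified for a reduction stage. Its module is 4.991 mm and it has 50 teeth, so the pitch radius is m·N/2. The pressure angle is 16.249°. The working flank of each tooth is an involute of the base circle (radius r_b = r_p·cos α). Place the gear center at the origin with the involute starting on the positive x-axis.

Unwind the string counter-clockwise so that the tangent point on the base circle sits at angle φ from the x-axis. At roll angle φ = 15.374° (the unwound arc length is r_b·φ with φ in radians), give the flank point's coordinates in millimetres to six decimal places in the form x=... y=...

pitch radius r_p = m·N/2 = 4.991·50/2 = 124.775000
base radius r_b = r_p·cos α = 124.775000·cos 16.249° = 119.790830
roll angle φ = 15.374° = 0.26832692 rad
x = r_b·(cos φ + φ·sin φ) = 119.790830·(0.96421581 + 0.26832692·0.26511860) = 124.025947
y = r_b·(sin φ − φ·cos φ) = 119.790830·(0.26511860 − 0.26832692·0.96421581) = 0.765887

x=124.025947 y=0.765887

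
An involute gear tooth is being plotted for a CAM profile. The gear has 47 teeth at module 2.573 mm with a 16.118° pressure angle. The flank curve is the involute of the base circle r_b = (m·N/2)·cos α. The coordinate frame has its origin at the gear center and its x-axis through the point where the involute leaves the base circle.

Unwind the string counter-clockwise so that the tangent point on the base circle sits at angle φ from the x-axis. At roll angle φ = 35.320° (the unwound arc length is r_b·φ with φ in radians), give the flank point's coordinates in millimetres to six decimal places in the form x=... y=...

x=68.099263 y=4.365867

pitch radius r_p = m·N/2 = 2.573·47/2 = 60.465500
base radius r_b = r_p·cos α = 60.465500·cos 16.118° = 58.088721
roll angle φ = 35.320° = 0.61645029 rad
x = r_b·(cos φ + φ·sin φ) = 58.088721·(0.81593583 + 0.61645029·0.57814247) = 68.099263
y = r_b·(sin φ − φ·cos φ) = 58.088721·(0.57814247 − 0.61645029·0.81593583) = 4.365867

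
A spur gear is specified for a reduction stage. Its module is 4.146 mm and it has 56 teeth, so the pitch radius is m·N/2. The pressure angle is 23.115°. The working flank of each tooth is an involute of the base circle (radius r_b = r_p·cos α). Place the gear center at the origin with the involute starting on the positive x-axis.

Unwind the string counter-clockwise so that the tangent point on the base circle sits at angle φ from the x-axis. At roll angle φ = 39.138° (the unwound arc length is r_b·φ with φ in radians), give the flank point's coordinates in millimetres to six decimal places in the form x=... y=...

x=128.846488 y=10.822999

pitch radius r_p = m·N/2 = 4.146·56/2 = 116.088000
base radius r_b = r_p·cos α = 116.088000·cos 23.115° = 106.768311
roll angle φ = 39.138° = 0.68308696 rad
x = r_b·(cos φ + φ·sin φ) = 106.768311·(0.77562796 + 0.68308696·0.63119036) = 128.846488
y = r_b·(sin φ − φ·cos φ) = 106.768311·(0.63119036 − 0.68308696·0.77562796) = 10.822999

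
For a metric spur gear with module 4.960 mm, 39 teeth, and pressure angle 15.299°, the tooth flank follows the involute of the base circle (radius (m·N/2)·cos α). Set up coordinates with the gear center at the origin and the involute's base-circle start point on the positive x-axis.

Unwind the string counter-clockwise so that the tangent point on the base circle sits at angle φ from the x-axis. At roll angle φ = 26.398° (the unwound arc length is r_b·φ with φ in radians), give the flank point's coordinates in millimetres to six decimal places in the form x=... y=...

x=102.674910 y=2.977305

pitch radius r_p = m·N/2 = 4.960·39/2 = 96.720000
base radius r_b = r_p·cos α = 96.720000·cos 15.299° = 93.292439
roll angle φ = 26.398° = 0.46073202 rad
x = r_b·(cos φ + φ·sin φ) = 93.292439·(0.89572728 + 0.46073202·0.44460391) = 102.674910
y = r_b·(sin φ − φ·cos φ) = 93.292439·(0.44460391 − 0.46073202·0.89572728) = 2.977305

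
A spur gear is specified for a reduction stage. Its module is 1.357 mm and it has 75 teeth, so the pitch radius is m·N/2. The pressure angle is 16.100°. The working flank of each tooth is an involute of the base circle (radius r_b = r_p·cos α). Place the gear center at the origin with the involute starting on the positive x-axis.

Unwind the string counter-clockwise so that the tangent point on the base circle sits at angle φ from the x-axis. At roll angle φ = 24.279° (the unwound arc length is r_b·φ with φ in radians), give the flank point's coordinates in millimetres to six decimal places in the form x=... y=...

pitch radius r_p = m·N/2 = 1.357·75/2 = 50.887500
base radius r_b = r_p·cos α = 50.887500·cos 16.100° = 48.891649
roll angle φ = 24.279° = 0.42374849 rad
x = r_b·(cos φ + φ·sin φ) = 48.891649·(0.91155404 + 0.42374849·0.41118028) = 53.086116
y = r_b·(sin φ − φ·cos φ) = 48.891649·(0.41118028 − 0.42374849·0.91155404) = 1.217922

x=53.086116 y=1.217922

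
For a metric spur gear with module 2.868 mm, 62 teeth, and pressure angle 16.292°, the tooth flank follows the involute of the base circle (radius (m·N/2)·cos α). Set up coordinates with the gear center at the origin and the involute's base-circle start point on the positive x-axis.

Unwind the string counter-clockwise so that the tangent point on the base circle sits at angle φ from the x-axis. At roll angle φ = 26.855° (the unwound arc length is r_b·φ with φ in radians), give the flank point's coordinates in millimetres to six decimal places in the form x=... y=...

x=94.203097 y=2.865213

pitch radius r_p = m·N/2 = 2.868·62/2 = 88.908000
base radius r_b = r_p·cos α = 88.908000·cos 16.292° = 85.337852
roll angle φ = 26.855° = 0.46870817 rad
x = r_b·(cos φ + φ·sin φ) = 85.337852·(0.89215260 + 0.46870817·0.45173415) = 94.203097
y = r_b·(sin φ − φ·cos φ) = 85.337852·(0.45173415 − 0.46870817·0.89215260) = 2.865213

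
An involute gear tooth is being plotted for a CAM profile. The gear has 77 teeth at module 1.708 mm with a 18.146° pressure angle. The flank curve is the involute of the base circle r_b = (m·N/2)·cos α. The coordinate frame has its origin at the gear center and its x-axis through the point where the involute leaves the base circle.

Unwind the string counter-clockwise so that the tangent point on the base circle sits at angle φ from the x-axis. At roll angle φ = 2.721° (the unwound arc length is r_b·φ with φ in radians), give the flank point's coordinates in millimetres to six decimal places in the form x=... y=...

pitch radius r_p = m·N/2 = 1.708·77/2 = 65.758000
base radius r_b = r_p·cos α = 65.758000·cos 18.146° = 62.487592
roll angle φ = 2.721° = 0.04749041 rad
x = r_b·(cos φ + φ·sin φ) = 62.487592·(0.99887254 + 0.04749041·0.04747256) = 62.558017
y = r_b·(sin φ − φ·cos φ) = 62.487592·(0.04747256 − 0.04749041·0.99887254) = 0.002230

x=62.558017 y=0.002230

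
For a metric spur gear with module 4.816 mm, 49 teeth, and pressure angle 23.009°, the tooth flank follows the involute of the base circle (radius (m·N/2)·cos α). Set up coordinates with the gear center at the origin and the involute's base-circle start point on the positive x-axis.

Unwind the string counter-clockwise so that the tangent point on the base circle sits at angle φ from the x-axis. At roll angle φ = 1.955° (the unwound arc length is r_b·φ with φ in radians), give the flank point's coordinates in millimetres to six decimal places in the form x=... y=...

pitch radius r_p = m·N/2 = 4.816·49/2 = 117.992000
base radius r_b = r_p·cos α = 117.992000·cos 23.009° = 108.604965
roll angle φ = 1.955° = 0.03412119 rad
x = r_b·(cos φ + φ·sin φ) = 108.604965·(0.99941793 + 0.03412119·0.03411457) = 108.668169
y = r_b·(sin φ − φ·cos φ) = 108.604965·(0.03411457 − 0.03412119·0.99941793) = 0.001438

x=108.668169 y=0.001438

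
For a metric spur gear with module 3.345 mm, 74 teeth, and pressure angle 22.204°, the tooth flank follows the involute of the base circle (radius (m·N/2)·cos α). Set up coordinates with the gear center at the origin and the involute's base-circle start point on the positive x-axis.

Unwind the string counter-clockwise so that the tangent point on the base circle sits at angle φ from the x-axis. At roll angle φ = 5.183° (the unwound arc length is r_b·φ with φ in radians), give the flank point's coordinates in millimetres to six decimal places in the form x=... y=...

x=115.054987 y=0.028251

pitch radius r_p = m·N/2 = 3.345·74/2 = 123.765000
base radius r_b = r_p·cos α = 123.765000·cos 22.204° = 114.587108
roll angle φ = 5.183° = 0.09046042 rad
x = r_b·(cos φ + φ·sin φ) = 114.587108·(0.99591125 + 0.09046042·0.09033709) = 115.054987
y = r_b·(sin φ − φ·cos φ) = 114.587108·(0.09033709 − 0.09046042·0.99591125) = 0.028251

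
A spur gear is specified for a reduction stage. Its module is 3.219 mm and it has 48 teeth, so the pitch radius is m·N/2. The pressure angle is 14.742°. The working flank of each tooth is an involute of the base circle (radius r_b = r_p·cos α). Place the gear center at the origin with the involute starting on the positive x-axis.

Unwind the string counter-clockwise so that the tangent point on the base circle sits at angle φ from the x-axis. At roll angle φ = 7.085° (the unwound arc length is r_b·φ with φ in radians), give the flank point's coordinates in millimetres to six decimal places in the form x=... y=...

pitch radius r_p = m·N/2 = 3.219·48/2 = 77.256000
base radius r_b = r_p·cos α = 77.256000·cos 14.742° = 74.712847
roll angle φ = 7.085° = 0.12365658 rad
x = r_b·(cos φ + φ·sin φ) = 74.712847·(0.99236426 + 0.12365658·0.12334168) = 75.281880
y = r_b·(sin φ − φ·cos φ) = 74.712847·(0.12334168 − 0.12365658·0.99236426) = 0.047018

x=75.281880 y=0.047018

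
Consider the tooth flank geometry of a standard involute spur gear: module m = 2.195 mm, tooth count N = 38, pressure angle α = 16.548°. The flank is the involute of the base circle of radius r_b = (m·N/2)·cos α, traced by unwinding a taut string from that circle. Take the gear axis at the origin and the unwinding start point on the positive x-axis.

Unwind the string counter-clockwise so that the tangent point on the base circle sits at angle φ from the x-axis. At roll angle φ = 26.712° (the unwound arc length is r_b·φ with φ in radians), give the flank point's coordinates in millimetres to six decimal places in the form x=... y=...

pitch radius r_p = m·N/2 = 2.195·38/2 = 41.705000
base radius r_b = r_p·cos α = 41.705000·cos 16.548° = 39.977640
roll angle φ = 26.712° = 0.46621235 rad
x = r_b·(cos φ + φ·sin φ) = 39.977640·(0.89327726 + 0.46621235·0.44950610) = 44.089043
y = r_b·(sin φ − φ·cos φ) = 39.977640·(0.44950610 − 0.46621235·0.89327726) = 1.321229

x=44.089043 y=1.321229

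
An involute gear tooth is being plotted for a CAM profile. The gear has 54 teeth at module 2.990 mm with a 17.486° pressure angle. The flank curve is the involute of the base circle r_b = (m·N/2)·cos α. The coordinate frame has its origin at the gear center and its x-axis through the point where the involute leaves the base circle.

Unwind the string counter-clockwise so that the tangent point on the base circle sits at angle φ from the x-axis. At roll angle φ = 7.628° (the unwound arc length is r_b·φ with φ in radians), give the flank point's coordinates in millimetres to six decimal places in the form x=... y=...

pitch radius r_p = m·N/2 = 2.990·54/2 = 80.730000
base radius r_b = r_p·cos α = 80.730000·cos 17.486° = 76.999499
roll angle φ = 7.628° = 0.13313372 rad
x = r_b·(cos φ + φ·sin φ) = 76.999499·(0.99115079 + 0.13313372·0.13274077) = 77.678870
y = r_b·(sin φ − φ·cos φ) = 76.999499·(0.13274077 − 0.13313372·0.99115079) = 0.060459

x=77.678870 y=0.060459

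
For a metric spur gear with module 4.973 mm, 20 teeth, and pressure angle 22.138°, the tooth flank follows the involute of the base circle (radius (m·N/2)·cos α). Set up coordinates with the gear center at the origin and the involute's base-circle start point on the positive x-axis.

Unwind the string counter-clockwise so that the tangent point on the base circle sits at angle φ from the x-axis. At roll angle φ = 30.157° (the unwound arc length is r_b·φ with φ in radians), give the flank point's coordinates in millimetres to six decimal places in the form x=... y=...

pitch radius r_p = m·N/2 = 4.973·20/2 = 49.730000
base radius r_b = r_p·cos α = 49.730000·cos 22.138° = 46.063850
roll angle φ = 30.157° = 0.52633894 rad
x = r_b·(cos φ + φ·sin φ) = 46.063850·(0.86465207 + 0.52633894·0.50237117) = 52.009292
y = r_b·(sin φ − φ·cos φ) = 46.063850·(0.50237117 − 0.52633894·0.86465207) = 2.177490

x=52.009292 y=2.177490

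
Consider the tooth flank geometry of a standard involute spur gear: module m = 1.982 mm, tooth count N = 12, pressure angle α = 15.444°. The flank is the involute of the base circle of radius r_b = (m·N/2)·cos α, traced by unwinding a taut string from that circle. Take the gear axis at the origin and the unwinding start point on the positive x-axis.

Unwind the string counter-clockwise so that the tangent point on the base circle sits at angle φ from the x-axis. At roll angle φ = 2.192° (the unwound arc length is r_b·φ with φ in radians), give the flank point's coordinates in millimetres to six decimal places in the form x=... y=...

pitch radius r_p = m·N/2 = 1.982·12/2 = 11.892000
base radius r_b = r_p·cos α = 11.892000·cos 15.444° = 11.462594
roll angle φ = 2.192° = 0.03825762 rad
x = r_b·(cos φ + φ·sin φ) = 11.462594·(0.99926827 + 0.03825762·0.03824829) = 11.470980
y = r_b·(sin φ − φ·cos φ) = 11.462594·(0.03824829 − 0.03825762·0.99926827) = 0.000214

x=11.470980 y=0.000214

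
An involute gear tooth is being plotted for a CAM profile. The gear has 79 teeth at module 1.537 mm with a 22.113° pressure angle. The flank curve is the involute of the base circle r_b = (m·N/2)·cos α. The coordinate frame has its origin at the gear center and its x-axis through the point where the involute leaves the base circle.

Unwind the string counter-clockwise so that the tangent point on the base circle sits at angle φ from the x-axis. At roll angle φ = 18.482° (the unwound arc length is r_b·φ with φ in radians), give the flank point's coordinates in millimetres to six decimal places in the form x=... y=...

pitch radius r_p = m·N/2 = 1.537·79/2 = 60.711500
base radius r_b = r_p·cos α = 60.711500·cos 22.113° = 56.245759
roll angle φ = 18.482° = 0.32257175 rad
x = r_b·(cos φ + φ·sin φ) = 56.245759·(0.94842329 + 0.32257175·0.31700672) = 59.096334
y = r_b·(sin φ − φ·cos φ) = 56.245759·(0.31700672 − 0.32257175·0.94842329) = 0.622762

x=59.096334 y=0.622762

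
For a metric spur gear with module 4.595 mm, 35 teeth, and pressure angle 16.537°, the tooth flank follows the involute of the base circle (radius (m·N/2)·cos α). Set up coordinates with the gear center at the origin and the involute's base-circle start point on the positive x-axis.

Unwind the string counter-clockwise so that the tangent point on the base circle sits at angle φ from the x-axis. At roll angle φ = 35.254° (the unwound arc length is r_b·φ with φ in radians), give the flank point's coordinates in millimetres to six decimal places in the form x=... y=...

x=90.326123 y=5.762108

pitch radius r_p = m·N/2 = 4.595·35/2 = 80.412500
base radius r_b = r_p·cos α = 80.412500·cos 16.537° = 77.086327
roll angle φ = 35.254° = 0.61529837 rad
x = r_b·(cos φ + φ·sin φ) = 77.086327·(0.81660126 + 0.61529837·0.57720220) = 90.326123
y = r_b·(sin φ − φ·cos φ) = 77.086327·(0.57720220 − 0.61529837·0.81660126) = 5.762108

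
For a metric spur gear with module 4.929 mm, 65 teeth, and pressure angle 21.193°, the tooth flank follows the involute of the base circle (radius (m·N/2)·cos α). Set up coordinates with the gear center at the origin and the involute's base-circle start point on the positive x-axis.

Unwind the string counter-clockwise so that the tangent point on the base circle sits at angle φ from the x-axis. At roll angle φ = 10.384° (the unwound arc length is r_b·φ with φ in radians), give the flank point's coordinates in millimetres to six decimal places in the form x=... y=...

pitch radius r_p = m·N/2 = 4.929·65/2 = 160.192500
base radius r_b = r_p·cos α = 160.192500·cos 21.193° = 149.358357
roll angle φ = 10.384° = 0.18123499 rad
x = r_b·(cos φ + φ·sin φ) = 149.358357·(0.98362184 + 0.18123499·0.18024447) = 151.791173
y = r_b·(sin φ − φ·cos φ) = 149.358357·(0.18024447 − 0.18123499·0.98362184) = 0.295398

x=151.791173 y=0.295398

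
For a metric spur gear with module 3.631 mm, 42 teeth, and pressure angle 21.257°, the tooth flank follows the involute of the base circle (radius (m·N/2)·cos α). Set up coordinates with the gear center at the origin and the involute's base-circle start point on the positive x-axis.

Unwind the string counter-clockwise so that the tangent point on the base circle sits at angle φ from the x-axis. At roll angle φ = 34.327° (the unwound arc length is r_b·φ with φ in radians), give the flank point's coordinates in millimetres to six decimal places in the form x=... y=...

pitch radius r_p = m·N/2 = 3.631·42/2 = 76.251000
base radius r_b = r_p·cos α = 76.251000·cos 21.257° = 71.063155
roll angle φ = 34.327° = 0.59911917 rad
x = r_b·(cos φ + φ·sin φ) = 71.063155·(0.82583265 + 0.59911917·0.56391528) = 82.695135
y = r_b·(sin φ − φ·cos φ) = 71.063155·(0.56391528 − 0.59911917·0.82583265) = 4.913527

x=82.695135 y=4.913527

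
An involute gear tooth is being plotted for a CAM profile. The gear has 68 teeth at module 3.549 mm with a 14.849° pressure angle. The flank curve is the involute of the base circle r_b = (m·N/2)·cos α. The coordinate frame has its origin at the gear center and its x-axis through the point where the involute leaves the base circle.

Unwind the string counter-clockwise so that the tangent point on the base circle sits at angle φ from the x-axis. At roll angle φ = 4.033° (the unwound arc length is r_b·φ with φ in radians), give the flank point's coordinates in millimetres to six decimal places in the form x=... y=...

pitch radius r_p = m·N/2 = 3.549·68/2 = 120.666000
base radius r_b = r_p·cos α = 120.666000·cos 14.849° = 116.636308
roll angle φ = 4.033° = 0.07038913 rad
x = r_b·(cos φ + φ·sin φ) = 116.636308·(0.99752371 + 0.07038913·0.07033102) = 116.924895
y = r_b·(sin φ − φ·cos φ) = 116.636308·(0.07033102 − 0.07038913·0.99752371) = 0.013552

x=116.924895 y=0.013552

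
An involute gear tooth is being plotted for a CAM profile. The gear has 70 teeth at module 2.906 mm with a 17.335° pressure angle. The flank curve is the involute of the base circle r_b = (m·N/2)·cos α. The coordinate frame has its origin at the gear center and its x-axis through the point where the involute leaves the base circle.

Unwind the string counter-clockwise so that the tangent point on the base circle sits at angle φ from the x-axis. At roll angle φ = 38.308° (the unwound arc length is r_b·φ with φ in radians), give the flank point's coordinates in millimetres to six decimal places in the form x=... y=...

x=116.425531 y=9.247301

pitch radius r_p = m·N/2 = 2.906·70/2 = 101.710000
base radius r_b = r_p·cos α = 101.710000·cos 17.335° = 97.090227
roll angle φ = 38.308° = 0.66860073 rad
x = r_b·(cos φ + φ·sin φ) = 97.090227·(0.78468983 + 0.66860073·0.61988860) = 116.425531
y = r_b·(sin φ − φ·cos φ) = 97.090227·(0.61988860 − 0.66860073·0.78468983) = 9.247301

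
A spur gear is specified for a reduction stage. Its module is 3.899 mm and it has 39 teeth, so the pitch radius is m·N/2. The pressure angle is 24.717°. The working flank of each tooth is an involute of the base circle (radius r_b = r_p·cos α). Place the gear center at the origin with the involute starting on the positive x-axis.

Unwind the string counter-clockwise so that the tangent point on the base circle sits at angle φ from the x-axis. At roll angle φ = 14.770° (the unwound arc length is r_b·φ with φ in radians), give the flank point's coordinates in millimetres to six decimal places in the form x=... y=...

x=71.321709 y=0.391761

pitch radius r_p = m·N/2 = 3.899·39/2 = 76.030500
base radius r_b = r_p·cos α = 76.030500·cos 24.717° = 69.064901
roll angle φ = 14.770° = 0.25778513 rad
x = r_b·(cos φ + φ·sin φ) = 69.064901·(0.96695701 + 0.25778513·0.25493950) = 71.321709
y = r_b·(sin φ − φ·cos φ) = 69.064901·(0.25493950 − 0.25778513·0.96695701) = 0.391761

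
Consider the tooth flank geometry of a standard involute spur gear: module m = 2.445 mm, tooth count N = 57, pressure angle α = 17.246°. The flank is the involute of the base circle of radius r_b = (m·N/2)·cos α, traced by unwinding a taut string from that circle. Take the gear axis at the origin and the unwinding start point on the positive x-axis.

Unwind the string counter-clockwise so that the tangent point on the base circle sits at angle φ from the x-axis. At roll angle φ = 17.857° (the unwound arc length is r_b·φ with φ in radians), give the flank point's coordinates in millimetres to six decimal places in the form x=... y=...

pitch radius r_p = m·N/2 = 2.445·57/2 = 69.682500
base radius r_b = r_p·cos α = 69.682500·cos 17.246° = 66.549620
roll angle φ = 17.857° = 0.31166344 rad
x = r_b·(cos φ + φ·sin φ) = 66.549620·(0.95182480 + 0.31166344·0.30664237) = 69.703674
y = r_b·(sin φ − φ·cos φ) = 66.549620·(0.30664237 − 0.31166344·0.95182480) = 0.665055

x=69.703674 y=0.665055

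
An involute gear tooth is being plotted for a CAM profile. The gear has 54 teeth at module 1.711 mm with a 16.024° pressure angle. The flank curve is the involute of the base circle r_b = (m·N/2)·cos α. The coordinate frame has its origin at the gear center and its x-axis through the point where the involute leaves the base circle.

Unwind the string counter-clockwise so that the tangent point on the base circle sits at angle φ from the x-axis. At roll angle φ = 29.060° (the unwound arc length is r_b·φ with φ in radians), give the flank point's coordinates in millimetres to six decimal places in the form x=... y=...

pitch radius r_p = m·N/2 = 1.711·54/2 = 46.197000
base radius r_b = r_p·cos α = 46.197000·cos 16.024° = 44.402069
roll angle φ = 29.060° = 0.50719268 rad
x = r_b·(cos φ + φ·sin φ) = 44.402069·(0.87411154 + 0.50719268·0.48572525) = 49.751090
y = r_b·(sin φ − φ·cos φ) = 44.402069·(0.48572525 − 0.50719268·0.87411154) = 1.881861

x=49.751090 y=1.881861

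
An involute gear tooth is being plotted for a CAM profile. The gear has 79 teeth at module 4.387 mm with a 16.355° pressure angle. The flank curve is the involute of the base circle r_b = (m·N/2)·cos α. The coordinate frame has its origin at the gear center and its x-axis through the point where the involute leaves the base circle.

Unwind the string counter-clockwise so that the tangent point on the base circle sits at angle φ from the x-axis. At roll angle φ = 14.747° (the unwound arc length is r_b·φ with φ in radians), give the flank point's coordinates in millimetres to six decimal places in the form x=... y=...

x=171.691200 y=0.938789

pitch radius r_p = m·N/2 = 4.387·79/2 = 173.286500
base radius r_b = r_p·cos α = 173.286500·cos 16.355° = 166.274536
roll angle φ = 14.747° = 0.25738370 rad
x = r_b·(cos φ + φ·sin φ) = 166.274536·(0.96705927 + 0.25738370·0.25455131) = 171.691200
y = r_b·(sin φ − φ·cos φ) = 166.274536·(0.25455131 − 0.25738370·0.96705927) = 0.938789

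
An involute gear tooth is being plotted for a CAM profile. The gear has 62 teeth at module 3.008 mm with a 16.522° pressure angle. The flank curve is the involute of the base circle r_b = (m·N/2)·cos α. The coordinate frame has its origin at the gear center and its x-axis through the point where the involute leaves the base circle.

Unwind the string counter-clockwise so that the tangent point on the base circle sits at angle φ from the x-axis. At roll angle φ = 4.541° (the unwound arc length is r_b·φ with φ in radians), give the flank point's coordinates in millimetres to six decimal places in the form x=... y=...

pitch radius r_p = m·N/2 = 3.008·62/2 = 93.248000
base radius r_b = r_p·cos α = 93.248000·cos 16.522° = 89.397847
roll angle φ = 4.541° = 0.07925540 rad
x = r_b·(cos φ + φ·sin φ) = 89.397847·(0.99686093 + 0.07925540·0.07917245) = 89.678179
y = r_b·(sin φ − φ·cos φ) = 89.397847·(0.07917245 − 0.07925540·0.99686093) = 0.014826

x=89.678179 y=0.014826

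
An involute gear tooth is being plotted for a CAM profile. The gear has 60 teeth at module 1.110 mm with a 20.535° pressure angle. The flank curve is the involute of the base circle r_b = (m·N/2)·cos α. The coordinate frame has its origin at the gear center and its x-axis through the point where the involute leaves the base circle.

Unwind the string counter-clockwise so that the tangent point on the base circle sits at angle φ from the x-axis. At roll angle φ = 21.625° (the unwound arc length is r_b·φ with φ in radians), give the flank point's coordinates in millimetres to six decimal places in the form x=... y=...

x=33.326685 y=0.550950

pitch radius r_p = m·N/2 = 1.110·60/2 = 33.300000
base radius r_b = r_p·cos α = 33.300000·cos 20.535° = 31.184054
roll angle φ = 21.625° = 0.37742745 rad
x = r_b·(cos φ + φ·sin φ) = 31.184054·(0.92961577 + 0.37742745·0.36853021) = 33.326685
y = r_b·(sin φ − φ·cos φ) = 31.184054·(0.36853021 − 0.37742745·0.92961577) = 0.550950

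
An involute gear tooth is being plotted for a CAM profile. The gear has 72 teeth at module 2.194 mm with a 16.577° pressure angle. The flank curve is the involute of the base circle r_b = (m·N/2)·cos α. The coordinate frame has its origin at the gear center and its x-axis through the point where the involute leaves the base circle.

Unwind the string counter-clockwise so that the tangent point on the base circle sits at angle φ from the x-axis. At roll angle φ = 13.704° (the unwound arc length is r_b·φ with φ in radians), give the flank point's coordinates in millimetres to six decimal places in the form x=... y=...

x=77.835653 y=0.343296

pitch radius r_p = m·N/2 = 2.194·72/2 = 78.984000
base radius r_b = r_p·cos α = 78.984000·cos 16.577° = 75.701202
roll angle φ = 13.704° = 0.23917992 rad
x = r_b·(cos φ + φ·sin φ) = 75.701202·(0.97153258 + 0.23917992·0.23690597) = 77.835653
y = r_b·(sin φ − φ·cos φ) = 75.701202·(0.23690597 − 0.23917992·0.97153258) = 0.343296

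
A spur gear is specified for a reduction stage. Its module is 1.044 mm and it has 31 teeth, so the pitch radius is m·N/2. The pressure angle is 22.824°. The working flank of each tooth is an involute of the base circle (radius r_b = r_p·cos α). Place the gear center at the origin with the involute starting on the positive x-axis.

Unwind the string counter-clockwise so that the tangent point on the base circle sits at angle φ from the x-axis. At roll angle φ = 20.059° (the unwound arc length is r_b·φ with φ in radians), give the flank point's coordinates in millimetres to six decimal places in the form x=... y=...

pitch radius r_p = m·N/2 = 1.044·31/2 = 16.182000
base radius r_b = r_p·cos α = 16.182000·cos 22.824° = 14.914962
roll angle φ = 20.059° = 0.35009559 rad
x = r_b·(cos φ + φ·sin φ) = 14.914962·(0.93933993 + 0.35009559·0.34298760) = 15.801184
y = r_b·(sin φ − φ·cos φ) = 14.914962·(0.34298760 − 0.35009559·0.93933993) = 0.210731

x=15.801184 y=0.210731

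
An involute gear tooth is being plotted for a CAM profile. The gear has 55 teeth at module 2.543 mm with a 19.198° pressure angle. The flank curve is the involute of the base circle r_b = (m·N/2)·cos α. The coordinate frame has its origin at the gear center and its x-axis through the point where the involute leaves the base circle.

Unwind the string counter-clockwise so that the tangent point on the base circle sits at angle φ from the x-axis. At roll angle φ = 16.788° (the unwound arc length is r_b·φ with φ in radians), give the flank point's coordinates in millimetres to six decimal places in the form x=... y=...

x=68.817839 y=0.549040

pitch radius r_p = m·N/2 = 2.543·55/2 = 69.932500
base radius r_b = r_p·cos α = 69.932500·cos 19.198° = 66.043403
roll angle φ = 16.788° = 0.29300587 rad
x = r_b·(cos φ + φ·sin φ) = 66.043403·(0.95738001 + 0.29300587·0.28883129) = 68.817839
y = r_b·(sin φ − φ·cos φ) = 66.043403·(0.28883129 − 0.29300587·0.95738001) = 0.549040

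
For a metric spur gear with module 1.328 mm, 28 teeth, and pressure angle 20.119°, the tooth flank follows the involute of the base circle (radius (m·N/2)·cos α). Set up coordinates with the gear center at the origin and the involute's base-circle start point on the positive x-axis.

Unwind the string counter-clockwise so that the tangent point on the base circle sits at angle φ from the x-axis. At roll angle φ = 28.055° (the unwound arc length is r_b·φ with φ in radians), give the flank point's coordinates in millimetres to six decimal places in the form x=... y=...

pitch radius r_p = m·N/2 = 1.328·28/2 = 18.592000
base radius r_b = r_p·cos α = 18.592000·cos 20.119° = 17.457521
roll angle φ = 28.055° = 0.48965212 rad
x = r_b·(cos φ + φ·sin φ) = 17.457521·(0.88249653 + 0.48965212·0.47031892) = 19.426540
y = r_b·(sin φ − φ·cos φ) = 17.457521·(0.47031892 − 0.48965212·0.88249653) = 0.666923

x=19.426540 y=0.666923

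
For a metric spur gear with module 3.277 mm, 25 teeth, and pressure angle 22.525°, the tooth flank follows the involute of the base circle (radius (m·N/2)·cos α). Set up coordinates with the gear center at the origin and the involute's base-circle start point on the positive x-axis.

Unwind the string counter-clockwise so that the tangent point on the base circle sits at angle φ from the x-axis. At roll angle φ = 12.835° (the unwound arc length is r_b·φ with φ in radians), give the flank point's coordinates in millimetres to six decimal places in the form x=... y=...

x=38.775074 y=0.141072

pitch radius r_p = m·N/2 = 3.277·25/2 = 40.962500
base radius r_b = r_p·cos α = 40.962500·cos 22.525° = 37.837572
roll angle φ = 12.835° = 0.22401301 rad
x = r_b·(cos φ + φ·sin φ) = 37.837572·(0.97501384 + 0.22401301·0.22214414) = 38.775074
y = r_b·(sin φ − φ·cos φ) = 37.837572·(0.22214414 − 0.22401301·0.97501384) = 0.141072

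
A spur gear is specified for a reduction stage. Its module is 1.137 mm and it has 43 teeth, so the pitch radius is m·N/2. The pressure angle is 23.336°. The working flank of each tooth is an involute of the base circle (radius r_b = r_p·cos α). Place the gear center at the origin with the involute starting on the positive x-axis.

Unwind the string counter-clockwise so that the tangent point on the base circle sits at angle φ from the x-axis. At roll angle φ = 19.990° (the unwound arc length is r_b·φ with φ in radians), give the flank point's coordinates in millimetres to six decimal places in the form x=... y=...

pitch radius r_p = m·N/2 = 1.137·43/2 = 24.445500
base radius r_b = r_p·cos α = 24.445500·cos 23.336° = 22.445801
roll angle φ = 19.990° = 0.34889132 rad
x = r_b·(cos φ + φ·sin φ) = 22.445801·(0.93975230 + 0.34889132·0.34185613) = 23.770618
y = r_b·(sin φ − φ·cos φ) = 22.445801·(0.34185613 − 0.34889132·0.93975230) = 0.313898

x=23.770618 y=0.313898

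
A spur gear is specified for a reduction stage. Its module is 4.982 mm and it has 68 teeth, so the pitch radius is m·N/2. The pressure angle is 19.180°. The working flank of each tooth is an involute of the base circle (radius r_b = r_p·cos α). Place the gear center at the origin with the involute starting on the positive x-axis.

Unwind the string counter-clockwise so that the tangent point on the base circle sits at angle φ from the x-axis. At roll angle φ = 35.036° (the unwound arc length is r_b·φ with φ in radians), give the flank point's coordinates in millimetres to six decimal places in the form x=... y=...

x=187.158102 y=11.743779

pitch radius r_p = m·N/2 = 4.982·68/2 = 169.388000
base radius r_b = r_p·cos α = 169.388000·cos 19.180° = 159.985460
roll angle φ = 35.036° = 0.61149356 rad
x = r_b·(cos φ + φ·sin φ) = 159.985460·(0.81879149 + 0.61149356·0.57409101) = 187.158102
y = r_b·(sin φ − φ·cos φ) = 159.985460·(0.57409101 − 0.61149356·0.81879149) = 11.743779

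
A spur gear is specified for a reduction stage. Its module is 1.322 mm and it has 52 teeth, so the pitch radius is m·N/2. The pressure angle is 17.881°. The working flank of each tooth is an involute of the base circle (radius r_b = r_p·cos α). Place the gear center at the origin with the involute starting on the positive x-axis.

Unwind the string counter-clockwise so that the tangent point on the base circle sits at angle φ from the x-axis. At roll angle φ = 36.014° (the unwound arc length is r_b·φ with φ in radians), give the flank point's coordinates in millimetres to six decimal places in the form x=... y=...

x=38.549356 y=2.602385

pitch radius r_p = m·N/2 = 1.322·52/2 = 34.372000
base radius r_b = r_p·cos α = 34.372000·cos 17.881° = 32.711704
roll angle φ = 36.014° = 0.62856288 rad
x = r_b·(cos φ + φ·sin φ) = 32.711704·(0.80887335 + 0.62856288·0.58798291) = 38.549356
y = r_b·(sin φ − φ·cos φ) = 32.711704·(0.58798291 − 0.62856288·0.80887335) = 2.602385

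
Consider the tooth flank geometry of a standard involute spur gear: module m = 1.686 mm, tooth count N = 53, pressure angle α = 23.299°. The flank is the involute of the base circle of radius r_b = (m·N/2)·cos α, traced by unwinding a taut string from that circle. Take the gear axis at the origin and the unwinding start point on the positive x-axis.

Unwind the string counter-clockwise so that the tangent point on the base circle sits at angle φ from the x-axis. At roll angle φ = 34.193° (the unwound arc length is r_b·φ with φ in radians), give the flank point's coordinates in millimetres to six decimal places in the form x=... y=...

x=47.705057 y=2.805021

pitch radius r_p = m·N/2 = 1.686·53/2 = 44.679000
base radius r_b = r_p·cos α = 44.679000·cos 23.299° = 41.035574
roll angle φ = 34.193° = 0.59678043 rad
x = r_b·(cos φ + φ·sin φ) = 41.035574·(0.82714924 + 0.59678043·0.56198233) = 47.705057
y = r_b·(sin φ − φ·cos φ) = 41.035574·(0.56198233 − 0.59678043·0.82714924) = 2.805021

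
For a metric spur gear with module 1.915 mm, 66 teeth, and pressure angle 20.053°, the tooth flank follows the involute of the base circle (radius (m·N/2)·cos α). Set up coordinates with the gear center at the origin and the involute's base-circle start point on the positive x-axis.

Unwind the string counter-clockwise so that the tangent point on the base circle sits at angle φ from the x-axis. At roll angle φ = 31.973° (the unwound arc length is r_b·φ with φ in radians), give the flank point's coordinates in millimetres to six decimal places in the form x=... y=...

pitch radius r_p = m·N/2 = 1.915·66/2 = 63.195000
base radius r_b = r_p·cos α = 63.195000·cos 20.053° = 59.363856
roll angle φ = 31.973° = 0.55803412 rad
x = r_b·(cos φ + φ·sin φ) = 59.363856·(0.84829772 + 0.55803412·0.52951957) = 67.899649
y = r_b·(sin φ − φ·cos φ) = 59.363856·(0.52951957 − 0.55803412·0.84829772) = 3.332716

x=67.899649 y=3.332716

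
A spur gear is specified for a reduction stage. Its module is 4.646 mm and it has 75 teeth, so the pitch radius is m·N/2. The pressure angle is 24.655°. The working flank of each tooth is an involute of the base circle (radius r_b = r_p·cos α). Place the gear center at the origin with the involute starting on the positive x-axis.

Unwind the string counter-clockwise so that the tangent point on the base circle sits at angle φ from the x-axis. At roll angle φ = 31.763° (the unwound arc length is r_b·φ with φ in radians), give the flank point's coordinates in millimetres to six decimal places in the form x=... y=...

pitch radius r_p = m·N/2 = 4.646·75/2 = 174.225000
base radius r_b = r_p·cos α = 174.225000·cos 24.655° = 158.341968
roll angle φ = 31.763° = 0.55436893 rad
x = r_b·(cos φ + φ·sin φ) = 158.341968·(0.85023281 + 0.55436893·0.52640685) = 180.835459
y = r_b·(sin φ − φ·cos φ) = 158.341968·(0.52640685 − 0.55436893·0.85023281) = 8.718973

x=180.835459 y=8.718973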